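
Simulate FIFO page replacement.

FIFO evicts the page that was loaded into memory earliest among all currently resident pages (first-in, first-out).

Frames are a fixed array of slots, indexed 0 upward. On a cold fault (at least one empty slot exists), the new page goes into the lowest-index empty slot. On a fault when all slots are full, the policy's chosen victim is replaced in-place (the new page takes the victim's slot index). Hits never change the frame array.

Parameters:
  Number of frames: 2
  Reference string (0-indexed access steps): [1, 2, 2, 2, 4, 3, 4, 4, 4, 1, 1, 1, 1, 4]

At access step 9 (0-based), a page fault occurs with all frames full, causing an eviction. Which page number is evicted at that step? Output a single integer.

Answer: 4

Derivation:
Step 0: ref 1 -> FAULT, frames=[1,-]
Step 1: ref 2 -> FAULT, frames=[1,2]
Step 2: ref 2 -> HIT, frames=[1,2]
Step 3: ref 2 -> HIT, frames=[1,2]
Step 4: ref 4 -> FAULT, evict 1, frames=[4,2]
Step 5: ref 3 -> FAULT, evict 2, frames=[4,3]
Step 6: ref 4 -> HIT, frames=[4,3]
Step 7: ref 4 -> HIT, frames=[4,3]
Step 8: ref 4 -> HIT, frames=[4,3]
Step 9: ref 1 -> FAULT, evict 4, frames=[1,3]
At step 9: evicted page 4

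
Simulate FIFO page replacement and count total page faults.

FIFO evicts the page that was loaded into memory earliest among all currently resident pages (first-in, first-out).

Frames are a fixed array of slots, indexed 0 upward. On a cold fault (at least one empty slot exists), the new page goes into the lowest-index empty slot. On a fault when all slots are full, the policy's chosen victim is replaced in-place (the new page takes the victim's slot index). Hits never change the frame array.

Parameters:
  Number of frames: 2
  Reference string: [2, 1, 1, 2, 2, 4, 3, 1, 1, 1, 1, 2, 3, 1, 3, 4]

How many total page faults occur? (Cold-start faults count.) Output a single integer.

Step 0: ref 2 → FAULT, frames=[2,-]
Step 1: ref 1 → FAULT, frames=[2,1]
Step 2: ref 1 → HIT, frames=[2,1]
Step 3: ref 2 → HIT, frames=[2,1]
Step 4: ref 2 → HIT, frames=[2,1]
Step 5: ref 4 → FAULT (evict 2), frames=[4,1]
Step 6: ref 3 → FAULT (evict 1), frames=[4,3]
Step 7: ref 1 → FAULT (evict 4), frames=[1,3]
Step 8: ref 1 → HIT, frames=[1,3]
Step 9: ref 1 → HIT, frames=[1,3]
Step 10: ref 1 → HIT, frames=[1,3]
Step 11: ref 2 → FAULT (evict 3), frames=[1,2]
Step 12: ref 3 → FAULT (evict 1), frames=[3,2]
Step 13: ref 1 → FAULT (evict 2), frames=[3,1]
Step 14: ref 3 → HIT, frames=[3,1]
Step 15: ref 4 → FAULT (evict 3), frames=[4,1]
Total faults: 9

Answer: 9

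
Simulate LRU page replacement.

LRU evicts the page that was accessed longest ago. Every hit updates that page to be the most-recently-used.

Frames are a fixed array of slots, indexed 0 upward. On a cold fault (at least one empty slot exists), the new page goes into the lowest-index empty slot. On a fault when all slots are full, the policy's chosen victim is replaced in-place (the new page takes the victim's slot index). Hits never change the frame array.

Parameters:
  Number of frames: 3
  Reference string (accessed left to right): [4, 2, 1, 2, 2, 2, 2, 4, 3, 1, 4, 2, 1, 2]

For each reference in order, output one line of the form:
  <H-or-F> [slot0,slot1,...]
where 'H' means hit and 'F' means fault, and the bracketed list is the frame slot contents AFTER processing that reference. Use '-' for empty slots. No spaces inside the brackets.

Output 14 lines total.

F [4,-,-]
F [4,2,-]
F [4,2,1]
H [4,2,1]
H [4,2,1]
H [4,2,1]
H [4,2,1]
H [4,2,1]
F [4,2,3]
F [4,1,3]
H [4,1,3]
F [4,1,2]
H [4,1,2]
H [4,1,2]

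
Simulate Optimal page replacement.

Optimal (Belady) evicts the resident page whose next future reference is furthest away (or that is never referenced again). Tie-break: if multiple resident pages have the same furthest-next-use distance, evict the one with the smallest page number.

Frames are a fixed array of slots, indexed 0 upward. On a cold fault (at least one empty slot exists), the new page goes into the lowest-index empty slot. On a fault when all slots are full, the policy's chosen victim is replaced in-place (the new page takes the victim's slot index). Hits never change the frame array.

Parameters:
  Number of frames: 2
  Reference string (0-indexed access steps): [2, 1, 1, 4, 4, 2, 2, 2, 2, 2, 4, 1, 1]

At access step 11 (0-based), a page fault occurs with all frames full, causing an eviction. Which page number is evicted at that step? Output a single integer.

Step 0: ref 2 -> FAULT, frames=[2,-]
Step 1: ref 1 -> FAULT, frames=[2,1]
Step 2: ref 1 -> HIT, frames=[2,1]
Step 3: ref 4 -> FAULT, evict 1, frames=[2,4]
Step 4: ref 4 -> HIT, frames=[2,4]
Step 5: ref 2 -> HIT, frames=[2,4]
Step 6: ref 2 -> HIT, frames=[2,4]
Step 7: ref 2 -> HIT, frames=[2,4]
Step 8: ref 2 -> HIT, frames=[2,4]
Step 9: ref 2 -> HIT, frames=[2,4]
Step 10: ref 4 -> HIT, frames=[2,4]
Step 11: ref 1 -> FAULT, evict 2, frames=[1,4]
At step 11: evicted page 2

Answer: 2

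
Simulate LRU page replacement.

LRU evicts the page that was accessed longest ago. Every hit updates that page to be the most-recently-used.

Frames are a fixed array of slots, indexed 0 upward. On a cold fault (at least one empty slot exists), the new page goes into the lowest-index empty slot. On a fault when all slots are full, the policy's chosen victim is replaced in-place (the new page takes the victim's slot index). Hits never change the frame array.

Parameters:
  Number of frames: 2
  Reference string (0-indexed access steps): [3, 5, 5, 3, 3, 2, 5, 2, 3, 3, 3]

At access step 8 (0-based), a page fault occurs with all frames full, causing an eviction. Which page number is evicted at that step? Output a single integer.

Answer: 5

Derivation:
Step 0: ref 3 -> FAULT, frames=[3,-]
Step 1: ref 5 -> FAULT, frames=[3,5]
Step 2: ref 5 -> HIT, frames=[3,5]
Step 3: ref 3 -> HIT, frames=[3,5]
Step 4: ref 3 -> HIT, frames=[3,5]
Step 5: ref 2 -> FAULT, evict 5, frames=[3,2]
Step 6: ref 5 -> FAULT, evict 3, frames=[5,2]
Step 7: ref 2 -> HIT, frames=[5,2]
Step 8: ref 3 -> FAULT, evict 5, frames=[3,2]
At step 8: evicted page 5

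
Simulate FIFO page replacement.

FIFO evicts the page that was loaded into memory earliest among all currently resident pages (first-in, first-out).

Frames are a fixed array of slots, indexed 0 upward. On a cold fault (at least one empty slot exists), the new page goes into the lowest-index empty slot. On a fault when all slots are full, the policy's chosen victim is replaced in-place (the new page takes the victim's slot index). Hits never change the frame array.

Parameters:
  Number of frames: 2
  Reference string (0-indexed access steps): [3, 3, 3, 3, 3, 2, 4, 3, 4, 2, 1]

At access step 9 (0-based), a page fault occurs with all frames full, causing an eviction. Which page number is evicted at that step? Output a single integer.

Answer: 4

Derivation:
Step 0: ref 3 -> FAULT, frames=[3,-]
Step 1: ref 3 -> HIT, frames=[3,-]
Step 2: ref 3 -> HIT, frames=[3,-]
Step 3: ref 3 -> HIT, frames=[3,-]
Step 4: ref 3 -> HIT, frames=[3,-]
Step 5: ref 2 -> FAULT, frames=[3,2]
Step 6: ref 4 -> FAULT, evict 3, frames=[4,2]
Step 7: ref 3 -> FAULT, evict 2, frames=[4,3]
Step 8: ref 4 -> HIT, frames=[4,3]
Step 9: ref 2 -> FAULT, evict 4, frames=[2,3]
At step 9: evicted page 4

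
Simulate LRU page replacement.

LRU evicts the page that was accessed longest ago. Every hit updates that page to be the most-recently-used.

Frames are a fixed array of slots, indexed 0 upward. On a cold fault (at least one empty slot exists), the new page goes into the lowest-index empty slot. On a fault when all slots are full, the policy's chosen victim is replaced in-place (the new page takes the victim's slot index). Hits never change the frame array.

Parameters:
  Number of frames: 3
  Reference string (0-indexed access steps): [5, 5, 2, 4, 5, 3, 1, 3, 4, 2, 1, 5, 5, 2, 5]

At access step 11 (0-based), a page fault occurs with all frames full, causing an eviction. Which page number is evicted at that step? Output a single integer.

Answer: 4

Derivation:
Step 0: ref 5 -> FAULT, frames=[5,-,-]
Step 1: ref 5 -> HIT, frames=[5,-,-]
Step 2: ref 2 -> FAULT, frames=[5,2,-]
Step 3: ref 4 -> FAULT, frames=[5,2,4]
Step 4: ref 5 -> HIT, frames=[5,2,4]
Step 5: ref 3 -> FAULT, evict 2, frames=[5,3,4]
Step 6: ref 1 -> FAULT, evict 4, frames=[5,3,1]
Step 7: ref 3 -> HIT, frames=[5,3,1]
Step 8: ref 4 -> FAULT, evict 5, frames=[4,3,1]
Step 9: ref 2 -> FAULT, evict 1, frames=[4,3,2]
Step 10: ref 1 -> FAULT, evict 3, frames=[4,1,2]
Step 11: ref 5 -> FAULT, evict 4, frames=[5,1,2]
At step 11: evicted page 4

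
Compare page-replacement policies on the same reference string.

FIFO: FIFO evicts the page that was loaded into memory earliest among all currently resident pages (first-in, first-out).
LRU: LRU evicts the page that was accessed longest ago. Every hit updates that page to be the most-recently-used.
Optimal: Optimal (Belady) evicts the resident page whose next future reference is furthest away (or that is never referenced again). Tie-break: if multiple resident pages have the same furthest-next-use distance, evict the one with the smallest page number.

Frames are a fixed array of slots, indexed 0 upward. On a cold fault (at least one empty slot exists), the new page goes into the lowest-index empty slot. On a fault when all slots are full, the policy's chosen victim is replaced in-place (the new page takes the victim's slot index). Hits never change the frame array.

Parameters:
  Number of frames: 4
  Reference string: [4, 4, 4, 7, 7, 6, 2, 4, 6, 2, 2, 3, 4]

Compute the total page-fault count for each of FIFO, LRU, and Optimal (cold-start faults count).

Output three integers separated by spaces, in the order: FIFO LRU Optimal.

Answer: 6 5 5

Derivation:
--- FIFO ---
  step 0: ref 4 -> FAULT, frames=[4,-,-,-] (faults so far: 1)
  step 1: ref 4 -> HIT, frames=[4,-,-,-] (faults so far: 1)
  step 2: ref 4 -> HIT, frames=[4,-,-,-] (faults so far: 1)
  step 3: ref 7 -> FAULT, frames=[4,7,-,-] (faults so far: 2)
  step 4: ref 7 -> HIT, frames=[4,7,-,-] (faults so far: 2)
  step 5: ref 6 -> FAULT, frames=[4,7,6,-] (faults so far: 3)
  step 6: ref 2 -> FAULT, frames=[4,7,6,2] (faults so far: 4)
  step 7: ref 4 -> HIT, frames=[4,7,6,2] (faults so far: 4)
  step 8: ref 6 -> HIT, frames=[4,7,6,2] (faults so far: 4)
  step 9: ref 2 -> HIT, frames=[4,7,6,2] (faults so far: 4)
  step 10: ref 2 -> HIT, frames=[4,7,6,2] (faults so far: 4)
  step 11: ref 3 -> FAULT, evict 4, frames=[3,7,6,2] (faults so far: 5)
  step 12: ref 4 -> FAULT, evict 7, frames=[3,4,6,2] (faults so far: 6)
  FIFO total faults: 6
--- LRU ---
  step 0: ref 4 -> FAULT, frames=[4,-,-,-] (faults so far: 1)
  step 1: ref 4 -> HIT, frames=[4,-,-,-] (faults so far: 1)
  step 2: ref 4 -> HIT, frames=[4,-,-,-] (faults so far: 1)
  step 3: ref 7 -> FAULT, frames=[4,7,-,-] (faults so far: 2)
  step 4: ref 7 -> HIT, frames=[4,7,-,-] (faults so far: 2)
  step 5: ref 6 -> FAULT, frames=[4,7,6,-] (faults so far: 3)
  step 6: ref 2 -> FAULT, frames=[4,7,6,2] (faults so far: 4)
  step 7: ref 4 -> HIT, frames=[4,7,6,2] (faults so far: 4)
  step 8: ref 6 -> HIT, frames=[4,7,6,2] (faults so far: 4)
  step 9: ref 2 -> HIT, frames=[4,7,6,2] (faults so far: 4)
  step 10: ref 2 -> HIT, frames=[4,7,6,2] (faults so far: 4)
  step 11: ref 3 -> FAULT, evict 7, frames=[4,3,6,2] (faults so far: 5)
  step 12: ref 4 -> HIT, frames=[4,3,6,2] (faults so far: 5)
  LRU total faults: 5
--- Optimal ---
  step 0: ref 4 -> FAULT, frames=[4,-,-,-] (faults so far: 1)
  step 1: ref 4 -> HIT, frames=[4,-,-,-] (faults so far: 1)
  step 2: ref 4 -> HIT, frames=[4,-,-,-] (faults so far: 1)
  step 3: ref 7 -> FAULT, frames=[4,7,-,-] (faults so far: 2)
  step 4: ref 7 -> HIT, frames=[4,7,-,-] (faults so far: 2)
  step 5: ref 6 -> FAULT, frames=[4,7,6,-] (faults so far: 3)
  step 6: ref 2 -> FAULT, frames=[4,7,6,2] (faults so far: 4)
  step 7: ref 4 -> HIT, frames=[4,7,6,2] (faults so far: 4)
  step 8: ref 6 -> HIT, frames=[4,7,6,2] (faults so far: 4)
  step 9: ref 2 -> HIT, frames=[4,7,6,2] (faults so far: 4)
  step 10: ref 2 -> HIT, frames=[4,7,6,2] (faults so far: 4)
  step 11: ref 3 -> FAULT, evict 2, frames=[4,7,6,3] (faults so far: 5)
  step 12: ref 4 -> HIT, frames=[4,7,6,3] (faults so far: 5)
  Optimal total faults: 5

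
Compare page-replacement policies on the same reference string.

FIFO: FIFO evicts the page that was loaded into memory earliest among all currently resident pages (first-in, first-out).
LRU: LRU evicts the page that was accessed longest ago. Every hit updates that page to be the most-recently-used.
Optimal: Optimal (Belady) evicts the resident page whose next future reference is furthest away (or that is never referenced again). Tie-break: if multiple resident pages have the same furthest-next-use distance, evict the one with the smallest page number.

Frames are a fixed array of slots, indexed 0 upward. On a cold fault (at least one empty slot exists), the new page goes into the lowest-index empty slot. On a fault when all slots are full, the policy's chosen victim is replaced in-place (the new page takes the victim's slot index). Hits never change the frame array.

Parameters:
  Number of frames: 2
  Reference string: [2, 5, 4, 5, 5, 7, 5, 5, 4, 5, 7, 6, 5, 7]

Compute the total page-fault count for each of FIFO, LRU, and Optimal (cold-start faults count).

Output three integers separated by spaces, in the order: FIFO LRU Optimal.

Answer: 10 9 8

Derivation:
--- FIFO ---
  step 0: ref 2 -> FAULT, frames=[2,-] (faults so far: 1)
  step 1: ref 5 -> FAULT, frames=[2,5] (faults so far: 2)
  step 2: ref 4 -> FAULT, evict 2, frames=[4,5] (faults so far: 3)
  step 3: ref 5 -> HIT, frames=[4,5] (faults so far: 3)
  step 4: ref 5 -> HIT, frames=[4,5] (faults so far: 3)
  step 5: ref 7 -> FAULT, evict 5, frames=[4,7] (faults so far: 4)
  step 6: ref 5 -> FAULT, evict 4, frames=[5,7] (faults so far: 5)
  step 7: ref 5 -> HIT, frames=[5,7] (faults so far: 5)
  step 8: ref 4 -> FAULT, evict 7, frames=[5,4] (faults so far: 6)
  step 9: ref 5 -> HIT, frames=[5,4] (faults so far: 6)
  step 10: ref 7 -> FAULT, evict 5, frames=[7,4] (faults so far: 7)
  step 11: ref 6 -> FAULT, evict 4, frames=[7,6] (faults so far: 8)
  step 12: ref 5 -> FAULT, evict 7, frames=[5,6] (faults so far: 9)
  step 13: ref 7 -> FAULT, evict 6, frames=[5,7] (faults so far: 10)
  FIFO total faults: 10
--- LRU ---
  step 0: ref 2 -> FAULT, frames=[2,-] (faults so far: 1)
  step 1: ref 5 -> FAULT, frames=[2,5] (faults so far: 2)
  step 2: ref 4 -> FAULT, evict 2, frames=[4,5] (faults so far: 3)
  step 3: ref 5 -> HIT, frames=[4,5] (faults so far: 3)
  step 4: ref 5 -> HIT, frames=[4,5] (faults so far: 3)
  step 5: ref 7 -> FAULT, evict 4, frames=[7,5] (faults so far: 4)
  step 6: ref 5 -> HIT, frames=[7,5] (faults so far: 4)
  step 7: ref 5 -> HIT, frames=[7,5] (faults so far: 4)
  step 8: ref 4 -> FAULT, evict 7, frames=[4,5] (faults so far: 5)
  step 9: ref 5 -> HIT, frames=[4,5] (faults so far: 5)
  step 10: ref 7 -> FAULT, evict 4, frames=[7,5] (faults so far: 6)
  step 11: ref 6 -> FAULT, evict 5, frames=[7,6] (faults so far: 7)
  step 12: ref 5 -> FAULT, evict 7, frames=[5,6] (faults so far: 8)
  step 13: ref 7 -> FAULT, evict 6, frames=[5,7] (faults so far: 9)
  LRU total faults: 9
--- Optimal ---
  step 0: ref 2 -> FAULT, frames=[2,-] (faults so far: 1)
  step 1: ref 5 -> FAULT, frames=[2,5] (faults so far: 2)
  step 2: ref 4 -> FAULT, evict 2, frames=[4,5] (faults so far: 3)
  step 3: ref 5 -> HIT, frames=[4,5] (faults so far: 3)
  step 4: ref 5 -> HIT, frames=[4,5] (faults so far: 3)
  step 5: ref 7 -> FAULT, evict 4, frames=[7,5] (faults so far: 4)
  step 6: ref 5 -> HIT, frames=[7,5] (faults so far: 4)
  step 7: ref 5 -> HIT, frames=[7,5] (faults so far: 4)
  step 8: ref 4 -> FAULT, evict 7, frames=[4,5] (faults so far: 5)
  step 9: ref 5 -> HIT, frames=[4,5] (faults so far: 5)
  step 10: ref 7 -> FAULT, evict 4, frames=[7,5] (faults so far: 6)
  step 11: ref 6 -> FAULT, evict 7, frames=[6,5] (faults so far: 7)
  step 12: ref 5 -> HIT, frames=[6,5] (faults so far: 7)
  step 13: ref 7 -> FAULT, evict 5, frames=[6,7] (faults so far: 8)
  Optimal total faults: 8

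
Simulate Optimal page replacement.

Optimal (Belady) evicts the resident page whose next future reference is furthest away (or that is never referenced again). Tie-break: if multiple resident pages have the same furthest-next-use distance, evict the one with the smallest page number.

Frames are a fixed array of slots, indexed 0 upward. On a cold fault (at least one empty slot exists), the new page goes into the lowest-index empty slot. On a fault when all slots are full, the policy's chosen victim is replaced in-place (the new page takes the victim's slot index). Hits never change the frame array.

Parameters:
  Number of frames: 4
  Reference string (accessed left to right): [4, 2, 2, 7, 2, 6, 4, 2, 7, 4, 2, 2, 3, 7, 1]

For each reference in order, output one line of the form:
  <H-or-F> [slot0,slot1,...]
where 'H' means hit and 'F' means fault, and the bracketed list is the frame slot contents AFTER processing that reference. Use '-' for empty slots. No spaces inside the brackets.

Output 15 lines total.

F [4,-,-,-]
F [4,2,-,-]
H [4,2,-,-]
F [4,2,7,-]
H [4,2,7,-]
F [4,2,7,6]
H [4,2,7,6]
H [4,2,7,6]
H [4,2,7,6]
H [4,2,7,6]
H [4,2,7,6]
H [4,2,7,6]
F [4,3,7,6]
H [4,3,7,6]
F [4,1,7,6]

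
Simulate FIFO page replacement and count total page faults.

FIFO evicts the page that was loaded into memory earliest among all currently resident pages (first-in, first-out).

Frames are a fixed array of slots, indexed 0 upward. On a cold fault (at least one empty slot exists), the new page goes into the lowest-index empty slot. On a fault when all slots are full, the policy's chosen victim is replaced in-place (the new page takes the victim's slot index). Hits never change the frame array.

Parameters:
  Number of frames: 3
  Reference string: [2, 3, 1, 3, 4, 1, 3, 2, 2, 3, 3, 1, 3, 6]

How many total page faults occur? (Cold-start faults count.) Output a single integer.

Step 0: ref 2 → FAULT, frames=[2,-,-]
Step 1: ref 3 → FAULT, frames=[2,3,-]
Step 2: ref 1 → FAULT, frames=[2,3,1]
Step 3: ref 3 → HIT, frames=[2,3,1]
Step 4: ref 4 → FAULT (evict 2), frames=[4,3,1]
Step 5: ref 1 → HIT, frames=[4,3,1]
Step 6: ref 3 → HIT, frames=[4,3,1]
Step 7: ref 2 → FAULT (evict 3), frames=[4,2,1]
Step 8: ref 2 → HIT, frames=[4,2,1]
Step 9: ref 3 → FAULT (evict 1), frames=[4,2,3]
Step 10: ref 3 → HIT, frames=[4,2,3]
Step 11: ref 1 → FAULT (evict 4), frames=[1,2,3]
Step 12: ref 3 → HIT, frames=[1,2,3]
Step 13: ref 6 → FAULT (evict 2), frames=[1,6,3]
Total faults: 8

Answer: 8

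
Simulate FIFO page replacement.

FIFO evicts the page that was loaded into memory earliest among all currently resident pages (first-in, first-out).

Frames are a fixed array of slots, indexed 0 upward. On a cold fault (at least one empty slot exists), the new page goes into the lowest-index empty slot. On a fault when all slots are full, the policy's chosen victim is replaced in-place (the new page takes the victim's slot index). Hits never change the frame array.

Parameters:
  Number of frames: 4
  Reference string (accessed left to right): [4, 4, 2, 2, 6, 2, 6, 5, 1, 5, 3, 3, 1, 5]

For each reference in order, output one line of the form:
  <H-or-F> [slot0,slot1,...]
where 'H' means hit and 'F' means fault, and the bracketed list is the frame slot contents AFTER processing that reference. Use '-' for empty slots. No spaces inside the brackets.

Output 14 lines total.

F [4,-,-,-]
H [4,-,-,-]
F [4,2,-,-]
H [4,2,-,-]
F [4,2,6,-]
H [4,2,6,-]
H [4,2,6,-]
F [4,2,6,5]
F [1,2,6,5]
H [1,2,6,5]
F [1,3,6,5]
H [1,3,6,5]
H [1,3,6,5]
H [1,3,6,5]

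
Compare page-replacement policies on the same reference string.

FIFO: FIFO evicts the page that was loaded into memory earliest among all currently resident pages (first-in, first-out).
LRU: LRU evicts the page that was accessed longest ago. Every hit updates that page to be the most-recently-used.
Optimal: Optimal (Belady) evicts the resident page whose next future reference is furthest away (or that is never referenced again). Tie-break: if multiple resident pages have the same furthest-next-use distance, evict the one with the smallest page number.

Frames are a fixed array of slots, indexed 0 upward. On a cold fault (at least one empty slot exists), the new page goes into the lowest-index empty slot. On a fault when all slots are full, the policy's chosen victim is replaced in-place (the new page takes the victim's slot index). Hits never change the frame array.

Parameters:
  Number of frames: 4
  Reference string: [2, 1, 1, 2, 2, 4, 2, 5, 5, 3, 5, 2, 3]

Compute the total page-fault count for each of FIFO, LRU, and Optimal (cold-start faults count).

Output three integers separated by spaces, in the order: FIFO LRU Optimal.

--- FIFO ---
  step 0: ref 2 -> FAULT, frames=[2,-,-,-] (faults so far: 1)
  step 1: ref 1 -> FAULT, frames=[2,1,-,-] (faults so far: 2)
  step 2: ref 1 -> HIT, frames=[2,1,-,-] (faults so far: 2)
  step 3: ref 2 -> HIT, frames=[2,1,-,-] (faults so far: 2)
  step 4: ref 2 -> HIT, frames=[2,1,-,-] (faults so far: 2)
  step 5: ref 4 -> FAULT, frames=[2,1,4,-] (faults so far: 3)
  step 6: ref 2 -> HIT, frames=[2,1,4,-] (faults so far: 3)
  step 7: ref 5 -> FAULT, frames=[2,1,4,5] (faults so far: 4)
  step 8: ref 5 -> HIT, frames=[2,1,4,5] (faults so far: 4)
  step 9: ref 3 -> FAULT, evict 2, frames=[3,1,4,5] (faults so far: 5)
  step 10: ref 5 -> HIT, frames=[3,1,4,5] (faults so far: 5)
  step 11: ref 2 -> FAULT, evict 1, frames=[3,2,4,5] (faults so far: 6)
  step 12: ref 3 -> HIT, frames=[3,2,4,5] (faults so far: 6)
  FIFO total faults: 6
--- LRU ---
  step 0: ref 2 -> FAULT, frames=[2,-,-,-] (faults so far: 1)
  step 1: ref 1 -> FAULT, frames=[2,1,-,-] (faults so far: 2)
  step 2: ref 1 -> HIT, frames=[2,1,-,-] (faults so far: 2)
  step 3: ref 2 -> HIT, frames=[2,1,-,-] (faults so far: 2)
  step 4: ref 2 -> HIT, frames=[2,1,-,-] (faults so far: 2)
  step 5: ref 4 -> FAULT, frames=[2,1,4,-] (faults so far: 3)
  step 6: ref 2 -> HIT, frames=[2,1,4,-] (faults so far: 3)
  step 7: ref 5 -> FAULT, frames=[2,1,4,5] (faults so far: 4)
  step 8: ref 5 -> HIT, frames=[2,1,4,5] (faults so far: 4)
  step 9: ref 3 -> FAULT, evict 1, frames=[2,3,4,5] (faults so far: 5)
  step 10: ref 5 -> HIT, frames=[2,3,4,5] (faults so far: 5)
  step 11: ref 2 -> HIT, frames=[2,3,4,5] (faults so far: 5)
  step 12: ref 3 -> HIT, frames=[2,3,4,5] (faults so far: 5)
  LRU total faults: 5
--- Optimal ---
  step 0: ref 2 -> FAULT, frames=[2,-,-,-] (faults so far: 1)
  step 1: ref 1 -> FAULT, frames=[2,1,-,-] (faults so far: 2)
  step 2: ref 1 -> HIT, frames=[2,1,-,-] (faults so far: 2)
  step 3: ref 2 -> HIT, frames=[2,1,-,-] (faults so far: 2)
  step 4: ref 2 -> HIT, frames=[2,1,-,-] (faults so far: 2)
  step 5: ref 4 -> FAULT, frames=[2,1,4,-] (faults so far: 3)
  step 6: ref 2 -> HIT, frames=[2,1,4,-] (faults so far: 3)
  step 7: ref 5 -> FAULT, frames=[2,1,4,5] (faults so far: 4)
  step 8: ref 5 -> HIT, frames=[2,1,4,5] (faults so far: 4)
  step 9: ref 3 -> FAULT, evict 1, frames=[2,3,4,5] (faults so far: 5)
  step 10: ref 5 -> HIT, frames=[2,3,4,5] (faults so far: 5)
  step 11: ref 2 -> HIT, frames=[2,3,4,5] (faults so far: 5)
  step 12: ref 3 -> HIT, frames=[2,3,4,5] (faults so far: 5)
  Optimal total faults: 5

Answer: 6 5 5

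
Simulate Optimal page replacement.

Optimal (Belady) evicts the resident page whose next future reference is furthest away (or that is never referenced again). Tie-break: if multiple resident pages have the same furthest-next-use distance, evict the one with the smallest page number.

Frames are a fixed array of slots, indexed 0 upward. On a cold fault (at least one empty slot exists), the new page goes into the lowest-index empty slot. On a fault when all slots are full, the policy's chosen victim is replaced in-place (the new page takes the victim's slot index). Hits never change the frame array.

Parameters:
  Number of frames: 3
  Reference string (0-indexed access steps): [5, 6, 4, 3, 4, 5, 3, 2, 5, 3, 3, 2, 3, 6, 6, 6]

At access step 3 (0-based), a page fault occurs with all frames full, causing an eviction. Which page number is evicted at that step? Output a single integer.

Answer: 6

Derivation:
Step 0: ref 5 -> FAULT, frames=[5,-,-]
Step 1: ref 6 -> FAULT, frames=[5,6,-]
Step 2: ref 4 -> FAULT, frames=[5,6,4]
Step 3: ref 3 -> FAULT, evict 6, frames=[5,3,4]
At step 3: evicted page 6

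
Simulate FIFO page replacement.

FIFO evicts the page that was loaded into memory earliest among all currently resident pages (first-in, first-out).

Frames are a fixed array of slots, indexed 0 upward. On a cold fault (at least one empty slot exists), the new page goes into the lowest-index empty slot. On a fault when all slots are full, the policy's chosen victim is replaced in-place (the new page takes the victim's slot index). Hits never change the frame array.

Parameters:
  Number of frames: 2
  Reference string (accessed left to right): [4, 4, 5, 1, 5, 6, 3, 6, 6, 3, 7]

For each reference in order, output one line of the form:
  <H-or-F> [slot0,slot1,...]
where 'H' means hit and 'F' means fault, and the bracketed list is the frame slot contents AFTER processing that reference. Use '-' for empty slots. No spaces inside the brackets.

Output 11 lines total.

F [4,-]
H [4,-]
F [4,5]
F [1,5]
H [1,5]
F [1,6]
F [3,6]
H [3,6]
H [3,6]
H [3,6]
F [3,7]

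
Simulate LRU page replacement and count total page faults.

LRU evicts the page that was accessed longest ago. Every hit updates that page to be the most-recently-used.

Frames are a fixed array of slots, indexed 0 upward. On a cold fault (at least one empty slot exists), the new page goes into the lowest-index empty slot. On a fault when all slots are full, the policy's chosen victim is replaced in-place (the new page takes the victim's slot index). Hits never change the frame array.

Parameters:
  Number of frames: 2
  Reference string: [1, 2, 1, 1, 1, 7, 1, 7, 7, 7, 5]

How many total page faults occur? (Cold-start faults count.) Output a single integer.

Step 0: ref 1 → FAULT, frames=[1,-]
Step 1: ref 2 → FAULT, frames=[1,2]
Step 2: ref 1 → HIT, frames=[1,2]
Step 3: ref 1 → HIT, frames=[1,2]
Step 4: ref 1 → HIT, frames=[1,2]
Step 5: ref 7 → FAULT (evict 2), frames=[1,7]
Step 6: ref 1 → HIT, frames=[1,7]
Step 7: ref 7 → HIT, frames=[1,7]
Step 8: ref 7 → HIT, frames=[1,7]
Step 9: ref 7 → HIT, frames=[1,7]
Step 10: ref 5 → FAULT (evict 1), frames=[5,7]
Total faults: 4

Answer: 4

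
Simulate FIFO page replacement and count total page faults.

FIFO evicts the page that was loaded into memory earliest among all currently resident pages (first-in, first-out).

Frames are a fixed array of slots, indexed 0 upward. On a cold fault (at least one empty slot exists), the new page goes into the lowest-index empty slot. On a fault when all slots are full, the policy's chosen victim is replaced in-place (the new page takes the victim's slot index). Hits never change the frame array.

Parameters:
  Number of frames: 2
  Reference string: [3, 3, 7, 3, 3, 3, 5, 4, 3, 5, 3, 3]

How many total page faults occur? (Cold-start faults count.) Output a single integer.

Answer: 6

Derivation:
Step 0: ref 3 → FAULT, frames=[3,-]
Step 1: ref 3 → HIT, frames=[3,-]
Step 2: ref 7 → FAULT, frames=[3,7]
Step 3: ref 3 → HIT, frames=[3,7]
Step 4: ref 3 → HIT, frames=[3,7]
Step 5: ref 3 → HIT, frames=[3,7]
Step 6: ref 5 → FAULT (evict 3), frames=[5,7]
Step 7: ref 4 → FAULT (evict 7), frames=[5,4]
Step 8: ref 3 → FAULT (evict 5), frames=[3,4]
Step 9: ref 5 → FAULT (evict 4), frames=[3,5]
Step 10: ref 3 → HIT, frames=[3,5]
Step 11: ref 3 → HIT, frames=[3,5]
Total faults: 6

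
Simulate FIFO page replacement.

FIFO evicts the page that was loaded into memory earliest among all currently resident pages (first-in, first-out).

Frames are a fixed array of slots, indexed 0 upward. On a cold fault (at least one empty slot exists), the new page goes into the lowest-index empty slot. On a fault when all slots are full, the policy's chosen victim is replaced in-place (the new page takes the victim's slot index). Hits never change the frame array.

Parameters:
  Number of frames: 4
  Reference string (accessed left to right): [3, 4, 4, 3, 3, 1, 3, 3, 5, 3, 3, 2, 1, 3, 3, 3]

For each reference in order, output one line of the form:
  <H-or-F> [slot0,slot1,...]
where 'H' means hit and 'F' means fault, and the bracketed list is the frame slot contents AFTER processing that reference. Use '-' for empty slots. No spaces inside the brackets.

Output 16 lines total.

F [3,-,-,-]
F [3,4,-,-]
H [3,4,-,-]
H [3,4,-,-]
H [3,4,-,-]
F [3,4,1,-]
H [3,4,1,-]
H [3,4,1,-]
F [3,4,1,5]
H [3,4,1,5]
H [3,4,1,5]
F [2,4,1,5]
H [2,4,1,5]
F [2,3,1,5]
H [2,3,1,5]
H [2,3,1,5]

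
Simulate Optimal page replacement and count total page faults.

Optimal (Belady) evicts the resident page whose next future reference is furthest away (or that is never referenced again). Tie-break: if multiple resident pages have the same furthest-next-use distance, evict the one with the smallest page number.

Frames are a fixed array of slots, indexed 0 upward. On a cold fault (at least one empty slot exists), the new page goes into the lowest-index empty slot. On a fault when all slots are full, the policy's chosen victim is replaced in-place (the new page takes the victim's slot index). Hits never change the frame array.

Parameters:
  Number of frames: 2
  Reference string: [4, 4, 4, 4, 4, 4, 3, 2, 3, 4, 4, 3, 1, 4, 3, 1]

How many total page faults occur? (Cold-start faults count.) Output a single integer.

Answer: 6

Derivation:
Step 0: ref 4 → FAULT, frames=[4,-]
Step 1: ref 4 → HIT, frames=[4,-]
Step 2: ref 4 → HIT, frames=[4,-]
Step 3: ref 4 → HIT, frames=[4,-]
Step 4: ref 4 → HIT, frames=[4,-]
Step 5: ref 4 → HIT, frames=[4,-]
Step 6: ref 3 → FAULT, frames=[4,3]
Step 7: ref 2 → FAULT (evict 4), frames=[2,3]
Step 8: ref 3 → HIT, frames=[2,3]
Step 9: ref 4 → FAULT (evict 2), frames=[4,3]
Step 10: ref 4 → HIT, frames=[4,3]
Step 11: ref 3 → HIT, frames=[4,3]
Step 12: ref 1 → FAULT (evict 3), frames=[4,1]
Step 13: ref 4 → HIT, frames=[4,1]
Step 14: ref 3 → FAULT (evict 4), frames=[3,1]
Step 15: ref 1 → HIT, frames=[3,1]
Total faults: 6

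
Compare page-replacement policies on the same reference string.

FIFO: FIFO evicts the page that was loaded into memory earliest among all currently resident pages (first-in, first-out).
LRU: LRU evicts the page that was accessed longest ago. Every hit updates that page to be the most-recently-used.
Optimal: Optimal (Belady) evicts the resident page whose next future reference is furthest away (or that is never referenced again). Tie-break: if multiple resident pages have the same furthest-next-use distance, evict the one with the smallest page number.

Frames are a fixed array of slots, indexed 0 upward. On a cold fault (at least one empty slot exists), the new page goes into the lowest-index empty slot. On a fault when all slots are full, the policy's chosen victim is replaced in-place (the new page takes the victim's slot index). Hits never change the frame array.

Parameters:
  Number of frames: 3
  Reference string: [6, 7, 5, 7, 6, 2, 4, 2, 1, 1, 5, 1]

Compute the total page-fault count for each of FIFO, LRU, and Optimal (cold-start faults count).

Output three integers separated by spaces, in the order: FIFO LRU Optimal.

--- FIFO ---
  step 0: ref 6 -> FAULT, frames=[6,-,-] (faults so far: 1)
  step 1: ref 7 -> FAULT, frames=[6,7,-] (faults so far: 2)
  step 2: ref 5 -> FAULT, frames=[6,7,5] (faults so far: 3)
  step 3: ref 7 -> HIT, frames=[6,7,5] (faults so far: 3)
  step 4: ref 6 -> HIT, frames=[6,7,5] (faults so far: 3)
  step 5: ref 2 -> FAULT, evict 6, frames=[2,7,5] (faults so far: 4)
  step 6: ref 4 -> FAULT, evict 7, frames=[2,4,5] (faults so far: 5)
  step 7: ref 2 -> HIT, frames=[2,4,5] (faults so far: 5)
  step 8: ref 1 -> FAULT, evict 5, frames=[2,4,1] (faults so far: 6)
  step 9: ref 1 -> HIT, frames=[2,4,1] (faults so far: 6)
  step 10: ref 5 -> FAULT, evict 2, frames=[5,4,1] (faults so far: 7)
  step 11: ref 1 -> HIT, frames=[5,4,1] (faults so far: 7)
  FIFO total faults: 7
--- LRU ---
  step 0: ref 6 -> FAULT, frames=[6,-,-] (faults so far: 1)
  step 1: ref 7 -> FAULT, frames=[6,7,-] (faults so far: 2)
  step 2: ref 5 -> FAULT, frames=[6,7,5] (faults so far: 3)
  step 3: ref 7 -> HIT, frames=[6,7,5] (faults so far: 3)
  step 4: ref 6 -> HIT, frames=[6,7,5] (faults so far: 3)
  step 5: ref 2 -> FAULT, evict 5, frames=[6,7,2] (faults so far: 4)
  step 6: ref 4 -> FAULT, evict 7, frames=[6,4,2] (faults so far: 5)
  step 7: ref 2 -> HIT, frames=[6,4,2] (faults so far: 5)
  step 8: ref 1 -> FAULT, evict 6, frames=[1,4,2] (faults so far: 6)
  step 9: ref 1 -> HIT, frames=[1,4,2] (faults so far: 6)
  step 10: ref 5 -> FAULT, evict 4, frames=[1,5,2] (faults so far: 7)
  step 11: ref 1 -> HIT, frames=[1,5,2] (faults so far: 7)
  LRU total faults: 7
--- Optimal ---
  step 0: ref 6 -> FAULT, frames=[6,-,-] (faults so far: 1)
  step 1: ref 7 -> FAULT, frames=[6,7,-] (faults so far: 2)
  step 2: ref 5 -> FAULT, frames=[6,7,5] (faults so far: 3)
  step 3: ref 7 -> HIT, frames=[6,7,5] (faults so far: 3)
  step 4: ref 6 -> HIT, frames=[6,7,5] (faults so far: 3)
  step 5: ref 2 -> FAULT, evict 6, frames=[2,7,5] (faults so far: 4)
  step 6: ref 4 -> FAULT, evict 7, frames=[2,4,5] (faults so far: 5)
  step 7: ref 2 -> HIT, frames=[2,4,5] (faults so far: 5)
  step 8: ref 1 -> FAULT, evict 2, frames=[1,4,5] (faults so far: 6)
  step 9: ref 1 -> HIT, frames=[1,4,5] (faults so far: 6)
  step 10: ref 5 -> HIT, frames=[1,4,5] (faults so far: 6)
  step 11: ref 1 -> HIT, frames=[1,4,5] (faults so far: 6)
  Optimal total faults: 6

Answer: 7 7 6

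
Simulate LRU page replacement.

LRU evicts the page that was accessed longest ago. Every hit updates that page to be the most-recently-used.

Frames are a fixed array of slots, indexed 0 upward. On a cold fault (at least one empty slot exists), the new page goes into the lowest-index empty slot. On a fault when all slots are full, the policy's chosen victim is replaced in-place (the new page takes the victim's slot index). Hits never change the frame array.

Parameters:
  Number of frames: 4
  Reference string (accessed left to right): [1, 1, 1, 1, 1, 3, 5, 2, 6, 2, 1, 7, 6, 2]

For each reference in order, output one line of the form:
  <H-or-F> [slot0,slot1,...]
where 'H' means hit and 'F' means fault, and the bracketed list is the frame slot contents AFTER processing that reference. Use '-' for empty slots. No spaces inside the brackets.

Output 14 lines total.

F [1,-,-,-]
H [1,-,-,-]
H [1,-,-,-]
H [1,-,-,-]
H [1,-,-,-]
F [1,3,-,-]
F [1,3,5,-]
F [1,3,5,2]
F [6,3,5,2]
H [6,3,5,2]
F [6,1,5,2]
F [6,1,7,2]
H [6,1,7,2]
H [6,1,7,2]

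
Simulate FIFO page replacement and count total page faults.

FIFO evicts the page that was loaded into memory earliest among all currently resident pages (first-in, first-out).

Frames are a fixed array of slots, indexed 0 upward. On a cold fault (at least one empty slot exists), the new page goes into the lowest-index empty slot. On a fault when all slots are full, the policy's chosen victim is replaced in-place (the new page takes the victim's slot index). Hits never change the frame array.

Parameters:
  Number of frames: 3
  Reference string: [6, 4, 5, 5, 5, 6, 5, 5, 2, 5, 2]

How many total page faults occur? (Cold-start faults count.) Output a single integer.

Answer: 4

Derivation:
Step 0: ref 6 → FAULT, frames=[6,-,-]
Step 1: ref 4 → FAULT, frames=[6,4,-]
Step 2: ref 5 → FAULT, frames=[6,4,5]
Step 3: ref 5 → HIT, frames=[6,4,5]
Step 4: ref 5 → HIT, frames=[6,4,5]
Step 5: ref 6 → HIT, frames=[6,4,5]
Step 6: ref 5 → HIT, frames=[6,4,5]
Step 7: ref 5 → HIT, frames=[6,4,5]
Step 8: ref 2 → FAULT (evict 6), frames=[2,4,5]
Step 9: ref 5 → HIT, frames=[2,4,5]
Step 10: ref 2 → HIT, frames=[2,4,5]
Total faults: 4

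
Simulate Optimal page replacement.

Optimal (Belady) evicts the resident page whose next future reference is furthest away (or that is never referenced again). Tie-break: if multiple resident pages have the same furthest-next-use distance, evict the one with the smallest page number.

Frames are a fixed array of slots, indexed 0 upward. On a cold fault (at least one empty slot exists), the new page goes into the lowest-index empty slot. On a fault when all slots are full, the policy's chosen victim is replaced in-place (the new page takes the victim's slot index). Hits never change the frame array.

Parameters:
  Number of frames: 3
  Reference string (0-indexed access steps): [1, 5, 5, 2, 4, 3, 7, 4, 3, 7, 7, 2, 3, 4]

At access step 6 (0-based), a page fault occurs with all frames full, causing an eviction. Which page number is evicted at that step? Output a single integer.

Answer: 2

Derivation:
Step 0: ref 1 -> FAULT, frames=[1,-,-]
Step 1: ref 5 -> FAULT, frames=[1,5,-]
Step 2: ref 5 -> HIT, frames=[1,5,-]
Step 3: ref 2 -> FAULT, frames=[1,5,2]
Step 4: ref 4 -> FAULT, evict 1, frames=[4,5,2]
Step 5: ref 3 -> FAULT, evict 5, frames=[4,3,2]
Step 6: ref 7 -> FAULT, evict 2, frames=[4,3,7]
At step 6: evicted page 2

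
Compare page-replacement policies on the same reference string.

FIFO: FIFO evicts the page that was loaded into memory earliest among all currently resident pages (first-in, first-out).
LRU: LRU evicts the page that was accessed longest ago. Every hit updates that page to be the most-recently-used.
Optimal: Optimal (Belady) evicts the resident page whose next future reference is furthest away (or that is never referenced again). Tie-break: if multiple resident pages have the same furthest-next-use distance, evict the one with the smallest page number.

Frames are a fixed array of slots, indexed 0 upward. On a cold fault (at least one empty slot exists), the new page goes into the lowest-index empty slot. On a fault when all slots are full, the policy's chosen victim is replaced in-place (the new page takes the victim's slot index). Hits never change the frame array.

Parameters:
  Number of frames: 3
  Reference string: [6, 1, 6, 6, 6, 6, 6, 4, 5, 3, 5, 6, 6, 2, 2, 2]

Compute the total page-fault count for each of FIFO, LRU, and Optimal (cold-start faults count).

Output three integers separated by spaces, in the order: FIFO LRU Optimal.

--- FIFO ---
  step 0: ref 6 -> FAULT, frames=[6,-,-] (faults so far: 1)
  step 1: ref 1 -> FAULT, frames=[6,1,-] (faults so far: 2)
  step 2: ref 6 -> HIT, frames=[6,1,-] (faults so far: 2)
  step 3: ref 6 -> HIT, frames=[6,1,-] (faults so far: 2)
  step 4: ref 6 -> HIT, frames=[6,1,-] (faults so far: 2)
  step 5: ref 6 -> HIT, frames=[6,1,-] (faults so far: 2)
  step 6: ref 6 -> HIT, frames=[6,1,-] (faults so far: 2)
  step 7: ref 4 -> FAULT, frames=[6,1,4] (faults so far: 3)
  step 8: ref 5 -> FAULT, evict 6, frames=[5,1,4] (faults so far: 4)
  step 9: ref 3 -> FAULT, evict 1, frames=[5,3,4] (faults so far: 5)
  step 10: ref 5 -> HIT, frames=[5,3,4] (faults so far: 5)
  step 11: ref 6 -> FAULT, evict 4, frames=[5,3,6] (faults so far: 6)
  step 12: ref 6 -> HIT, frames=[5,3,6] (faults so far: 6)
  step 13: ref 2 -> FAULT, evict 5, frames=[2,3,6] (faults so far: 7)
  step 14: ref 2 -> HIT, frames=[2,3,6] (faults so far: 7)
  step 15: ref 2 -> HIT, frames=[2,3,6] (faults so far: 7)
  FIFO total faults: 7
--- LRU ---
  step 0: ref 6 -> FAULT, frames=[6,-,-] (faults so far: 1)
  step 1: ref 1 -> FAULT, frames=[6,1,-] (faults so far: 2)
  step 2: ref 6 -> HIT, frames=[6,1,-] (faults so far: 2)
  step 3: ref 6 -> HIT, frames=[6,1,-] (faults so far: 2)
  step 4: ref 6 -> HIT, frames=[6,1,-] (faults so far: 2)
  step 5: ref 6 -> HIT, frames=[6,1,-] (faults so far: 2)
  step 6: ref 6 -> HIT, frames=[6,1,-] (faults so far: 2)
  step 7: ref 4 -> FAULT, frames=[6,1,4] (faults so far: 3)
  step 8: ref 5 -> FAULT, evict 1, frames=[6,5,4] (faults so far: 4)
  step 9: ref 3 -> FAULT, evict 6, frames=[3,5,4] (faults so far: 5)
  step 10: ref 5 -> HIT, frames=[3,5,4] (faults so far: 5)
  step 11: ref 6 -> FAULT, evict 4, frames=[3,5,6] (faults so far: 6)
  step 12: ref 6 -> HIT, frames=[3,5,6] (faults so far: 6)
  step 13: ref 2 -> FAULT, evict 3, frames=[2,5,6] (faults so far: 7)
  step 14: ref 2 -> HIT, frames=[2,5,6] (faults so far: 7)
  step 15: ref 2 -> HIT, frames=[2,5,6] (faults so far: 7)
  LRU total faults: 7
--- Optimal ---
  step 0: ref 6 -> FAULT, frames=[6,-,-] (faults so far: 1)
  step 1: ref 1 -> FAULT, frames=[6,1,-] (faults so far: 2)
  step 2: ref 6 -> HIT, frames=[6,1,-] (faults so far: 2)
  step 3: ref 6 -> HIT, frames=[6,1,-] (faults so far: 2)
  step 4: ref 6 -> HIT, frames=[6,1,-] (faults so far: 2)
  step 5: ref 6 -> HIT, frames=[6,1,-] (faults so far: 2)
  step 6: ref 6 -> HIT, frames=[6,1,-] (faults so far: 2)
  step 7: ref 4 -> FAULT, frames=[6,1,4] (faults so far: 3)
  step 8: ref 5 -> FAULT, evict 1, frames=[6,5,4] (faults so far: 4)
  step 9: ref 3 -> FAULT, evict 4, frames=[6,5,3] (faults so far: 5)
  step 10: ref 5 -> HIT, frames=[6,5,3] (faults so far: 5)
  step 11: ref 6 -> HIT, frames=[6,5,3] (faults so far: 5)
  step 12: ref 6 -> HIT, frames=[6,5,3] (faults so far: 5)
  step 13: ref 2 -> FAULT, evict 3, frames=[6,5,2] (faults so far: 6)
  step 14: ref 2 -> HIT, frames=[6,5,2] (faults so far: 6)
  step 15: ref 2 -> HIT, frames=[6,5,2] (faults so far: 6)
  Optimal total faults: 6

Answer: 7 7 6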